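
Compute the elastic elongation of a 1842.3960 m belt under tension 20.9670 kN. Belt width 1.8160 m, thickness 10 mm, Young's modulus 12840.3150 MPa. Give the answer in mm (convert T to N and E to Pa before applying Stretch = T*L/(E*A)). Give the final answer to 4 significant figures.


A = 1.8160 * 0.01 = 0.01816 m^2
Stretch = 20.9670*1000 * 1842.3960 / (12840.3150e6 * 0.01816) * 1000
Stretch = 165.7 mm


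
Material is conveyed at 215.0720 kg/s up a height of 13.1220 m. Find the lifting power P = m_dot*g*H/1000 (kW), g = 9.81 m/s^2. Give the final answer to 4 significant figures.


P = 215.0720 * 9.81 * 13.1220 / 1000
P = 27.69 kW


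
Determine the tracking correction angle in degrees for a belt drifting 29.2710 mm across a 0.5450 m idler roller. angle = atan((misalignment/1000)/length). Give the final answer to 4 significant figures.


misalign_m = 29.2710 / 1000 = 0.029271 m
angle = atan(0.029271 / 0.5450)
angle = 3.074 deg


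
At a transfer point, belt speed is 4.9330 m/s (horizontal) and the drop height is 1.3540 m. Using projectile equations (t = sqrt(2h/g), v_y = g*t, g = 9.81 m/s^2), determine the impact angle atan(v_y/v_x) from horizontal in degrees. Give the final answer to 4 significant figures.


t = sqrt(2*1.3540/9.81) = 0.5254 s
v_y = 9.81 * 0.5254 = 5.15417 m/s
angle = atan(5.15417 / 4.9330) = 46.26 deg


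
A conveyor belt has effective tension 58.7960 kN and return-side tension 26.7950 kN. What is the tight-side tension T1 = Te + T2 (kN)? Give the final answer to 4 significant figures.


T1 = Te + T2 = 58.7960 + 26.7950
T1 = 85.59 kN


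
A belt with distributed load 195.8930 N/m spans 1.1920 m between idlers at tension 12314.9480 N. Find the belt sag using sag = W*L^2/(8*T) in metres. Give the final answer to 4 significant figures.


sag = 195.8930 * 1.1920^2 / (8 * 12314.9480)
sag = 0.002825 m


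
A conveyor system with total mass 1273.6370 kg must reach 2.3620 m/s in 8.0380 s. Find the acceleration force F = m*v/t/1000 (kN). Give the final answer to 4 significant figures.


F = 1273.6370 * 2.3620 / 8.0380 / 1000
F = 0.3743 kN


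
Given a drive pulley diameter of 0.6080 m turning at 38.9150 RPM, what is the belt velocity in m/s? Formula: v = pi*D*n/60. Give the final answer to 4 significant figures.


v = pi * 0.6080 * 38.9150 / 60
v = 1.239 m/s


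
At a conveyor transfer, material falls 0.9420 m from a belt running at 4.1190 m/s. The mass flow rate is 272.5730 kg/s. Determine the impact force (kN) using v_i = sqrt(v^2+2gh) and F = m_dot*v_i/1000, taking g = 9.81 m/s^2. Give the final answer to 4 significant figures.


v_i = sqrt(4.1190^2 + 2*9.81*0.9420) = 5.95384 m/s
F = 272.5730 * 5.95384 / 1000
F = 1.623 kN


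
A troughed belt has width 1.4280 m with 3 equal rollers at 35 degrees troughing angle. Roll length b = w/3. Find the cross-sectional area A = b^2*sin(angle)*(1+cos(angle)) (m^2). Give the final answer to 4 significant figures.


b = 1.4280/3 = 0.476 m
A = 0.476^2 * sin(35 deg) * (1 + cos(35 deg))
A = 0.2364 m^2


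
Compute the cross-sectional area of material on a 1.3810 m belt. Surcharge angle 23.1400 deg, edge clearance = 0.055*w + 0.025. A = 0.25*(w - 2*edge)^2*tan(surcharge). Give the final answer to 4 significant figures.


edge = 0.055*1.3810 + 0.025 = 0.100955 m
ew = 1.3810 - 2*0.100955 = 1.17909 m
A = 0.25 * 1.17909^2 * tan(23.1400 deg)
A = 0.1485 m^2


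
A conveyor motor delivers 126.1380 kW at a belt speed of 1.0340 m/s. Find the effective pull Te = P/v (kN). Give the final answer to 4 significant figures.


Te = P / v = 126.1380 / 1.0340
Te = 122.0 kN


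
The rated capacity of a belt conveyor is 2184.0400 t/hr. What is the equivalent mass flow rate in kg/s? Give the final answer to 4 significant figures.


m_dot = 2184.0400 * 1000 / 3600
m_dot = 606.7 kg/s


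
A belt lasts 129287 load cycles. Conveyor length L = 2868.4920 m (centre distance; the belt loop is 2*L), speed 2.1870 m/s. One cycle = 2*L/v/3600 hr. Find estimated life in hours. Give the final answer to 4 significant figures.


cycle_time = 2 * 2868.4920 / 2.1870 / 3600 = 0.728672 hr
life = 129287 * 0.728672 = 94210 hours


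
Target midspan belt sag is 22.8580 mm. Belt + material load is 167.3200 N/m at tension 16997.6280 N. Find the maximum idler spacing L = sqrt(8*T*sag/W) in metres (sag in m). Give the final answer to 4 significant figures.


sag = 22.8580/1000 = 0.022858 m
L = sqrt(8 * 16997.6280 * 0.022858 / 167.3200)
L = 4.310 m


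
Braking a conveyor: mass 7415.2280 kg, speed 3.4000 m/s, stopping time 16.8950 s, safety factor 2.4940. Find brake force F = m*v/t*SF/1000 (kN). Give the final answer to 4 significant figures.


F = 7415.2280 * 3.4000 / 16.8950 * 2.4940 / 1000
F = 3.722 kN


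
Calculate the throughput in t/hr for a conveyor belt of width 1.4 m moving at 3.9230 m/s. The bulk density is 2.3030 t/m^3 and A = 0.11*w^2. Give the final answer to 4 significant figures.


A = 0.11 * 1.4^2 = 0.2156 m^2
C = 0.2156 * 3.9230 * 2.3030 * 3600
C = 7012 t/hr


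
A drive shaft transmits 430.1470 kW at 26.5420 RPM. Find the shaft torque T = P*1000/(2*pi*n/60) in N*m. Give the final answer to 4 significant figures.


omega = 2*pi*26.5420/60 = 2.77947 rad/s
T = 430.1470*1000 / 2.77947
T = 154800 N*m


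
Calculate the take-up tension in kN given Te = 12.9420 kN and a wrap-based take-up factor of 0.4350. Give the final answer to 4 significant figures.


T_tu = 12.9420 * 0.4350
T_tu = 5.630 kN


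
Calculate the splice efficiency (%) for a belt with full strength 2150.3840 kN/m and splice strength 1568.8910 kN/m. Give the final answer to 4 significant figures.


Eff = 1568.8910 / 2150.3840 * 100
Eff = 72.96 %


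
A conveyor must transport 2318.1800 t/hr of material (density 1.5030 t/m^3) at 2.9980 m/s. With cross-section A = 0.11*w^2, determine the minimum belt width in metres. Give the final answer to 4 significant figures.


A_req = 2318.1800 / (2.9980 * 1.5030 * 3600) = 0.142907 m^2
w = sqrt(0.142907 / 0.11)
w = 1.140 m


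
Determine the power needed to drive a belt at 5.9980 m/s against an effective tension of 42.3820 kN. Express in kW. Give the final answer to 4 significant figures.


P = Te * v = 42.3820 * 5.9980
P = 254.2 kW


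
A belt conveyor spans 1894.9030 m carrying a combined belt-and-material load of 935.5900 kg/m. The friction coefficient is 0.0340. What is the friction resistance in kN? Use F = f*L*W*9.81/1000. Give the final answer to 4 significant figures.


F = 0.0340 * 1894.9030 * 935.5900 * 9.81 / 1000
F = 591.3 kN


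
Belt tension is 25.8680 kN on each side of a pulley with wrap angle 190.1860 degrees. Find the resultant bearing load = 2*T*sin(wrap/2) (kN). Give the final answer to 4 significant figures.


F = 2 * 25.8680 * sin(190.1860/2 deg)
F = 51.53 kN


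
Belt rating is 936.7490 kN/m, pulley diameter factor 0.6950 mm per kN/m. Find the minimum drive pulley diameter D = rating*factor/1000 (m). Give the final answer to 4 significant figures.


D = 936.7490 * 0.6950 / 1000
D = 0.6510 m


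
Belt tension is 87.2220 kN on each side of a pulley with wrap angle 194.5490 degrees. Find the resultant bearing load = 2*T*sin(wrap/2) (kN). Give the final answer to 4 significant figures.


F = 2 * 87.2220 * sin(194.5490/2 deg)
F = 173.0 kN


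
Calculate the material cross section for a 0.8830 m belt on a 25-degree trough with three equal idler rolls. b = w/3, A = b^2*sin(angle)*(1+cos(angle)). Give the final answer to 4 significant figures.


b = 0.8830/3 = 0.294333 m
A = 0.294333^2 * sin(25 deg) * (1 + cos(25 deg))
A = 0.06979 m^2


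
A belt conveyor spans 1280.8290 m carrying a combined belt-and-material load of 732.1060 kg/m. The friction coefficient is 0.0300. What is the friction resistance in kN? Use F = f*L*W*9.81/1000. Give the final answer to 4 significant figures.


F = 0.0300 * 1280.8290 * 732.1060 * 9.81 / 1000
F = 276.0 kN


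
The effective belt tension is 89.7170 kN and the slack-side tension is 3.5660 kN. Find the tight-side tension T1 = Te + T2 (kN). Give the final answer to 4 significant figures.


T1 = Te + T2 = 89.7170 + 3.5660
T1 = 93.28 kN


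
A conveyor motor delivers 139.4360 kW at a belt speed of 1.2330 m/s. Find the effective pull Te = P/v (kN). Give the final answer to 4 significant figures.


Te = P / v = 139.4360 / 1.2330
Te = 113.1 kN


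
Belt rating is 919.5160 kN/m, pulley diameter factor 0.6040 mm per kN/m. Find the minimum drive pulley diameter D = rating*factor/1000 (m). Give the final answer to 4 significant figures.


D = 919.5160 * 0.6040 / 1000
D = 0.5554 m


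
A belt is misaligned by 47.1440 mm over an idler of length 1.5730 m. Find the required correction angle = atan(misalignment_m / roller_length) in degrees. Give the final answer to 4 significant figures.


misalign_m = 47.1440 / 1000 = 0.047144 m
angle = atan(0.047144 / 1.5730)
angle = 1.717 deg


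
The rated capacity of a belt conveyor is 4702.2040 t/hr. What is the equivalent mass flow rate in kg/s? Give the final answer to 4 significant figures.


m_dot = 4702.2040 * 1000 / 3600
m_dot = 1306 kg/s


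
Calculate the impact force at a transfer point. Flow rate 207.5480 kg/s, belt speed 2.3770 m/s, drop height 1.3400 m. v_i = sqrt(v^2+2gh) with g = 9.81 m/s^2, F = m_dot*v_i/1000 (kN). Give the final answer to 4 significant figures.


v_i = sqrt(2.3770^2 + 2*9.81*1.3400) = 5.65163 m/s
F = 207.5480 * 5.65163 / 1000
F = 1.173 kN


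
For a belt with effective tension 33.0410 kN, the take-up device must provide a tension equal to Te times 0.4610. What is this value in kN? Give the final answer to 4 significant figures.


T_tu = 33.0410 * 0.4610
T_tu = 15.23 kN


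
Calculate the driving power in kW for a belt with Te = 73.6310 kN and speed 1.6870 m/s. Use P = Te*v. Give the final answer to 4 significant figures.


P = Te * v = 73.6310 * 1.6870
P = 124.2 kW


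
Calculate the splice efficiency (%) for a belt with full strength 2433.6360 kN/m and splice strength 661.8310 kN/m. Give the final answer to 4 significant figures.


Eff = 661.8310 / 2433.6360 * 100
Eff = 27.20 %


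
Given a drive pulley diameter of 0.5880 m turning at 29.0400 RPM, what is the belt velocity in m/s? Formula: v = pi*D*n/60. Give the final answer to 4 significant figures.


v = pi * 0.5880 * 29.0400 / 60
v = 0.8941 m/s


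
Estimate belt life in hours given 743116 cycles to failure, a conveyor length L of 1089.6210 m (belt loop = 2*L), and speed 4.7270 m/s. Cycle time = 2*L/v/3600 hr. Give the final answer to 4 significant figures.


cycle_time = 2 * 1089.6210 / 4.7270 / 3600 = 0.128061 hr
life = 743116 * 0.128061 = 95160 hours


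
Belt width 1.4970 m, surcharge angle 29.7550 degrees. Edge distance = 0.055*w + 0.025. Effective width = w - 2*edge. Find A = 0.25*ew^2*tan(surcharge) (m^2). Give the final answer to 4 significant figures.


edge = 0.055*1.4970 + 0.025 = 0.107335 m
ew = 1.4970 - 2*0.107335 = 1.28233 m
A = 0.25 * 1.28233^2 * tan(29.7550 deg)
A = 0.2350 m^2


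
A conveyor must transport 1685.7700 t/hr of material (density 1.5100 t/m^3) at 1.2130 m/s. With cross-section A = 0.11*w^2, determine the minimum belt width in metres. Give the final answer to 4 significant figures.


A_req = 1685.7700 / (1.2130 * 1.5100 * 3600) = 0.255657 m^2
w = sqrt(0.255657 / 0.11)
w = 1.525 m


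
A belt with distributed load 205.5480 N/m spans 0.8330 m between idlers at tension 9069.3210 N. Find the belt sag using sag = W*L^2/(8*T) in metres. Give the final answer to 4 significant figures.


sag = 205.5480 * 0.8330^2 / (8 * 9069.3210)
sag = 0.001966 m


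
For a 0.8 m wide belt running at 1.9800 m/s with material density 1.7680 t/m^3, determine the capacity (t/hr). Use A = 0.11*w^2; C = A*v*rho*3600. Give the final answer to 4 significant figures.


A = 0.11 * 0.8^2 = 0.0704 m^2
C = 0.0704 * 1.9800 * 1.7680 * 3600
C = 887.2 t/hr


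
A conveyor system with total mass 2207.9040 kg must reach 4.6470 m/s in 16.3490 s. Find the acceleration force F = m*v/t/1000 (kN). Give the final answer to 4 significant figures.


F = 2207.9040 * 4.6470 / 16.3490 / 1000
F = 0.6276 kN


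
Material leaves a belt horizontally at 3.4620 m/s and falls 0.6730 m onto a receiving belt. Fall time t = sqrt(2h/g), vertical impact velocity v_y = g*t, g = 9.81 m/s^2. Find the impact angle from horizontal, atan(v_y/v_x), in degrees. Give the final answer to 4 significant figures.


t = sqrt(2*0.6730/9.81) = 0.370415 s
v_y = 9.81 * 0.370415 = 3.63377 m/s
angle = atan(3.63377 / 3.4620) = 46.39 deg


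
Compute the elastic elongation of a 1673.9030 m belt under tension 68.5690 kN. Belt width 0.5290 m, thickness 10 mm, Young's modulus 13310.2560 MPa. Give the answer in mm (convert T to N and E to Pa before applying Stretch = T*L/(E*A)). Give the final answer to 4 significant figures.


A = 0.5290 * 0.01 = 0.00529 m^2
Stretch = 68.5690*1000 * 1673.9030 / (13310.2560e6 * 0.00529) * 1000
Stretch = 1630 mm


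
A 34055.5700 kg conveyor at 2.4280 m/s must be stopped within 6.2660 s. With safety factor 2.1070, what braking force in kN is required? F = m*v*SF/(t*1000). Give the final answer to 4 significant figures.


F = 34055.5700 * 2.4280 / 6.2660 * 2.1070 / 1000
F = 27.80 kN


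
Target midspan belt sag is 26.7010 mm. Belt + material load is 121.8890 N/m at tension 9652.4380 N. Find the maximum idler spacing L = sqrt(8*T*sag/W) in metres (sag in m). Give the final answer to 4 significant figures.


sag = 26.7010/1000 = 0.026701 m
L = sqrt(8 * 9652.4380 * 0.026701 / 121.8890)
L = 4.113 m


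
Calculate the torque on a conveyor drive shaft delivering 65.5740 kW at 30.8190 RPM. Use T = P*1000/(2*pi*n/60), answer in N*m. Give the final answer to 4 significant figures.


omega = 2*pi*30.8190/60 = 3.22736 rad/s
T = 65.5740*1000 / 3.22736
T = 20320 N*m


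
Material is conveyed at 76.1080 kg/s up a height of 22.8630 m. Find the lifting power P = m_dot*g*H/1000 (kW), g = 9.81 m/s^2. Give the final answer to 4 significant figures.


P = 76.1080 * 9.81 * 22.8630 / 1000
P = 17.07 kW


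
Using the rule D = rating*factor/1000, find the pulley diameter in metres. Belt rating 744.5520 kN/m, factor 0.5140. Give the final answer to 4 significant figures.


D = 744.5520 * 0.5140 / 1000
D = 0.3827 m


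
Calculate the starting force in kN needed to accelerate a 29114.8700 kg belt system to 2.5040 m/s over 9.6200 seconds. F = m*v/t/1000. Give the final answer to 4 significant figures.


F = 29114.8700 * 2.5040 / 9.6200 / 1000
F = 7.578 kN


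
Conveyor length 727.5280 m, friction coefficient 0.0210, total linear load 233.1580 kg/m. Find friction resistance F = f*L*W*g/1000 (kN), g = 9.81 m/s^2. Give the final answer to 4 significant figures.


F = 0.0210 * 727.5280 * 233.1580 * 9.81 / 1000
F = 34.95 kN


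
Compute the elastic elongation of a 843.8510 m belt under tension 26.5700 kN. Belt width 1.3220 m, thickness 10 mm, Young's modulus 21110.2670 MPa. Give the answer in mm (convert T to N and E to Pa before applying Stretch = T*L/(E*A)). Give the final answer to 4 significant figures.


A = 1.3220 * 0.01 = 0.01322 m^2
Stretch = 26.5700*1000 * 843.8510 / (21110.2670e6 * 0.01322) * 1000
Stretch = 80.34 mm


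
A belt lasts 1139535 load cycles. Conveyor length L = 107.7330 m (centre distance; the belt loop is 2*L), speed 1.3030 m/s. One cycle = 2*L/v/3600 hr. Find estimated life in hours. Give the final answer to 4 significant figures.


cycle_time = 2 * 107.7330 / 1.3030 / 3600 = 0.0459337 hr
life = 1139535 * 0.0459337 = 52340 hours


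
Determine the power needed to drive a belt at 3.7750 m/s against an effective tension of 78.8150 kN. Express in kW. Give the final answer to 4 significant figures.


P = Te * v = 78.8150 * 3.7750
P = 297.5 kW


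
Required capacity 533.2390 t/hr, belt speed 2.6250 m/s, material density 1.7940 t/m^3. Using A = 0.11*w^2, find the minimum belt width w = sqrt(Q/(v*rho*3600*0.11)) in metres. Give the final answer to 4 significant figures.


A_req = 533.2390 / (2.6250 * 1.7940 * 3600) = 0.0314534 m^2
w = sqrt(0.0314534 / 0.11)
w = 0.5347 m


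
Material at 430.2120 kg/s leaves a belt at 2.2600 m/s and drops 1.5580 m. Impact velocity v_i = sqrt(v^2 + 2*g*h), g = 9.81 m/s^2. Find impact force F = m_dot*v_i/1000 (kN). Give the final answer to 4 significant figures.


v_i = sqrt(2.2600^2 + 2*9.81*1.5580) = 5.9729 m/s
F = 430.2120 * 5.9729 / 1000
F = 2.570 kN


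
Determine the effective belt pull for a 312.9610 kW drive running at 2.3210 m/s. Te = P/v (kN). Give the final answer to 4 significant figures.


Te = P / v = 312.9610 / 2.3210
Te = 134.8 kN


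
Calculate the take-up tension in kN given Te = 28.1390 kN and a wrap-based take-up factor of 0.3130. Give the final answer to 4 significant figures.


T_tu = 28.1390 * 0.3130
T_tu = 8.808 kN


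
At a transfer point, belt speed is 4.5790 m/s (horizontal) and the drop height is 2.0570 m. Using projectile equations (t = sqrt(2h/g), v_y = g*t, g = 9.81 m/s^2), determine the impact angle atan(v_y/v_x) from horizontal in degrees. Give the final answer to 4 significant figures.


t = sqrt(2*2.0570/9.81) = 0.647586 s
v_y = 9.81 * 0.647586 = 6.35282 m/s
angle = atan(6.35282 / 4.5790) = 54.22 deg


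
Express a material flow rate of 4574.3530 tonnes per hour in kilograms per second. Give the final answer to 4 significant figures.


m_dot = 4574.3530 * 1000 / 3600
m_dot = 1271 kg/s


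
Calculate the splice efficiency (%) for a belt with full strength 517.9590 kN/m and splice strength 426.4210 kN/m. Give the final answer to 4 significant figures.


Eff = 426.4210 / 517.9590 * 100
Eff = 82.33 %


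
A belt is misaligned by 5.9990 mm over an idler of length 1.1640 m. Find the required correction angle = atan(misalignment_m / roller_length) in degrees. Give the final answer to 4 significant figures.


misalign_m = 5.9990 / 1000 = 0.005999 m
angle = atan(0.005999 / 1.1640)
angle = 0.2953 deg


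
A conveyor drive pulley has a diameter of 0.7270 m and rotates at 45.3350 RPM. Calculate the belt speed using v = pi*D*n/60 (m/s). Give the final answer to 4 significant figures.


v = pi * 0.7270 * 45.3350 / 60
v = 1.726 m/s


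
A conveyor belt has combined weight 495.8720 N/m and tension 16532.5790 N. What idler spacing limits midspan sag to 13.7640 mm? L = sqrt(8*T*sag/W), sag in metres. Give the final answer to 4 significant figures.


sag = 13.7640/1000 = 0.013764 m
L = sqrt(8 * 16532.5790 * 0.013764 / 495.8720)
L = 1.916 m


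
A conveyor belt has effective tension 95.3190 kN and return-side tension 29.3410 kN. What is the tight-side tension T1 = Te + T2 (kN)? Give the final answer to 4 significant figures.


T1 = Te + T2 = 95.3190 + 29.3410
T1 = 124.7 kN


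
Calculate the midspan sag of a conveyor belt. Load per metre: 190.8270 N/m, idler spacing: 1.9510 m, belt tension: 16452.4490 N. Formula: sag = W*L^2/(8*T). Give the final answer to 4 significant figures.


sag = 190.8270 * 1.9510^2 / (8 * 16452.4490)
sag = 0.005519 m


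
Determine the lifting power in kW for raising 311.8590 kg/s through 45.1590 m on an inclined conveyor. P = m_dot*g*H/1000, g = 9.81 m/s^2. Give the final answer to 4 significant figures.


P = 311.8590 * 9.81 * 45.1590 / 1000
P = 138.2 kW


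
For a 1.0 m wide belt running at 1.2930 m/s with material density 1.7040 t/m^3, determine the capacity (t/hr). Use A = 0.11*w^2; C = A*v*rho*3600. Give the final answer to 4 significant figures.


A = 0.11 * 1.0^2 = 0.11 m^2
C = 0.11 * 1.2930 * 1.7040 * 3600
C = 872.5 t/hr


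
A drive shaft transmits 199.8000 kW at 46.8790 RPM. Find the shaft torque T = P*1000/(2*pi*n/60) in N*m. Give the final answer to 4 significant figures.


omega = 2*pi*46.8790/60 = 4.90916 rad/s
T = 199.8000*1000 / 4.90916
T = 40700 N*m


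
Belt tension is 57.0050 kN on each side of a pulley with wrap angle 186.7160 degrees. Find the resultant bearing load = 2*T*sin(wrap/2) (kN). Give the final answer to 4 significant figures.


F = 2 * 57.0050 * sin(186.7160/2 deg)
F = 113.8 kN


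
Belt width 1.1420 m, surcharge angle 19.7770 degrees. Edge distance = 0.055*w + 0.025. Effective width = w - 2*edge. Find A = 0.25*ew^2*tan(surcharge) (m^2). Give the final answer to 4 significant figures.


edge = 0.055*1.1420 + 0.025 = 0.08781 m
ew = 1.1420 - 2*0.08781 = 0.96638 m
A = 0.25 * 0.96638^2 * tan(19.7770 deg)
A = 0.08395 m^2


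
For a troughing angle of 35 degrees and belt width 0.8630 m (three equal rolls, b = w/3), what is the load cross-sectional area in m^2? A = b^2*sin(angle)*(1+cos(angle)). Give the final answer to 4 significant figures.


b = 0.8630/3 = 0.287667 m
A = 0.287667^2 * sin(35 deg) * (1 + cos(35 deg))
A = 0.08635 m^2


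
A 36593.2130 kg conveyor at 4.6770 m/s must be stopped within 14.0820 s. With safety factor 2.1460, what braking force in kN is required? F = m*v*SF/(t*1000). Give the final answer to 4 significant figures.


F = 36593.2130 * 4.6770 / 14.0820 * 2.1460 / 1000
F = 26.08 kN


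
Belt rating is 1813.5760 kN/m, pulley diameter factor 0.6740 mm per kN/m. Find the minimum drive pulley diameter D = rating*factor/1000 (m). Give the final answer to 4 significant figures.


D = 1813.5760 * 0.6740 / 1000
D = 1.222 m


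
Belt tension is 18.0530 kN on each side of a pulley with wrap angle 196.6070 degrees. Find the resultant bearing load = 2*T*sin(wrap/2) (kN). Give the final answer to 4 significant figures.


F = 2 * 18.0530 * sin(196.6070/2 deg)
F = 35.73 kN


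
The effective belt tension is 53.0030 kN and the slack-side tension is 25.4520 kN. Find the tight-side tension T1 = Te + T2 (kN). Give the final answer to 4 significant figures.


T1 = Te + T2 = 53.0030 + 25.4520
T1 = 78.45 kN


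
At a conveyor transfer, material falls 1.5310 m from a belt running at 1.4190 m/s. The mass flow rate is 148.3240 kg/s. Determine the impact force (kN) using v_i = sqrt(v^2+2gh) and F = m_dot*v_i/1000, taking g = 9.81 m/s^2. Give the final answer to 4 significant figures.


v_i = sqrt(1.4190^2 + 2*9.81*1.5310) = 5.66143 m/s
F = 148.3240 * 5.66143 / 1000
F = 0.8397 kN


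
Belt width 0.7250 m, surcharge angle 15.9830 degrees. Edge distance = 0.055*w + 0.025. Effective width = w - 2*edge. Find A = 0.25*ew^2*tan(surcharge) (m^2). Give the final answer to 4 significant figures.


edge = 0.055*0.7250 + 0.025 = 0.064875 m
ew = 0.7250 - 2*0.064875 = 0.59525 m
A = 0.25 * 0.59525^2 * tan(15.9830 deg)
A = 0.02537 m^2


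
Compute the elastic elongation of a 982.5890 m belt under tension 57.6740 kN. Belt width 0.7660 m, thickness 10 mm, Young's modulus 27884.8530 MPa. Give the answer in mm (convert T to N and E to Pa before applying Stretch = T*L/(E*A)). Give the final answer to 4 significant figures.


A = 0.7660 * 0.01 = 0.00766 m^2
Stretch = 57.6740*1000 * 982.5890 / (27884.8530e6 * 0.00766) * 1000
Stretch = 265.3 mm


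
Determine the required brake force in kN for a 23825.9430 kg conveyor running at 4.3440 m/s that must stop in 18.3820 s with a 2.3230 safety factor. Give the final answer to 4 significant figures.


F = 23825.9430 * 4.3440 / 18.3820 * 2.3230 / 1000
F = 13.08 kN


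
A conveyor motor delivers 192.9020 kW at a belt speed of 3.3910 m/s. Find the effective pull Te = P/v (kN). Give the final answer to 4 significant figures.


Te = P / v = 192.9020 / 3.3910
Te = 56.89 kN


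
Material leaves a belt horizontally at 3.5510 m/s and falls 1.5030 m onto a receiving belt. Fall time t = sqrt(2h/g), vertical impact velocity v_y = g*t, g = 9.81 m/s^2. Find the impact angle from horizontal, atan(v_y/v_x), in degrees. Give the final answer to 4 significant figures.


t = sqrt(2*1.5030/9.81) = 0.553554 s
v_y = 9.81 * 0.553554 = 5.43036 m/s
angle = atan(5.43036 / 3.5510) = 56.82 deg


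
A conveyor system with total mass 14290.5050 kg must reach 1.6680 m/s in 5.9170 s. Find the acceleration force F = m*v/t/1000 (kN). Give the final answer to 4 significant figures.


F = 14290.5050 * 1.6680 / 5.9170 / 1000
F = 4.028 kN


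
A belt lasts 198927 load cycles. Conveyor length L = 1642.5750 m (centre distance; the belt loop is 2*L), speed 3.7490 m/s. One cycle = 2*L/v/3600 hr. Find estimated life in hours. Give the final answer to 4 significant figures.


cycle_time = 2 * 1642.5750 / 3.7490 / 3600 = 0.243409 hr
life = 198927 * 0.243409 = 48420 hours


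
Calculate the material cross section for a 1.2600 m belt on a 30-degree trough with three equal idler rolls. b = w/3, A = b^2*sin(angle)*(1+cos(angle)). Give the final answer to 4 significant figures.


b = 1.2600/3 = 0.42 m
A = 0.42^2 * sin(30 deg) * (1 + cos(30 deg))
A = 0.1646 m^2


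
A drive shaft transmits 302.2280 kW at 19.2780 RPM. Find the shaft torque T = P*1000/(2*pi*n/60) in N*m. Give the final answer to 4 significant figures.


omega = 2*pi*19.2780/60 = 2.01879 rad/s
T = 302.2280*1000 / 2.01879
T = 149700 N*m


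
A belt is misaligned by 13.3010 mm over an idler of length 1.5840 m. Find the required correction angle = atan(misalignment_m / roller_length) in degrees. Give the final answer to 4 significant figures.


misalign_m = 13.3010 / 1000 = 0.013301 m
angle = atan(0.013301 / 1.5840)
angle = 0.4811 deg


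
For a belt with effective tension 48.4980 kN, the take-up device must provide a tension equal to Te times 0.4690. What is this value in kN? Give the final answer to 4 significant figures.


T_tu = 48.4980 * 0.4690
T_tu = 22.75 kN


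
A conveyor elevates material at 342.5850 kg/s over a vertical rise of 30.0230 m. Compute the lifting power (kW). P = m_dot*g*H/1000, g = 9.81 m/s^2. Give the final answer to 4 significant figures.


P = 342.5850 * 9.81 * 30.0230 / 1000
P = 100.9 kW


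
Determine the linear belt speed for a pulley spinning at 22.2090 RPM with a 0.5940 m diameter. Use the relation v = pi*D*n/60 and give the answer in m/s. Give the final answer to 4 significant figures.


v = pi * 0.5940 * 22.2090 / 60
v = 0.6907 m/s


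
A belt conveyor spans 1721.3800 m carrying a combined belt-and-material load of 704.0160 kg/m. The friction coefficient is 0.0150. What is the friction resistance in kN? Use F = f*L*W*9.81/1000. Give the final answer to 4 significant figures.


F = 0.0150 * 1721.3800 * 704.0160 * 9.81 / 1000
F = 178.3 kN


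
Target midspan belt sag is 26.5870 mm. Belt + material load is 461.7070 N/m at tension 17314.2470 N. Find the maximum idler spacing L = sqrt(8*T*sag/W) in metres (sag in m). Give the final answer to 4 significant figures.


sag = 26.5870/1000 = 0.026587 m
L = sqrt(8 * 17314.2470 * 0.026587 / 461.7070)
L = 2.824 m


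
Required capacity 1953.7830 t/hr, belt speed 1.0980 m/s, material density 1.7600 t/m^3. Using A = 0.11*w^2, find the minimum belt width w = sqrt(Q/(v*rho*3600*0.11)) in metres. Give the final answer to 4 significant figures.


A_req = 1953.7830 / (1.0980 * 1.7600 * 3600) = 0.28084 m^2
w = sqrt(0.28084 / 0.11)
w = 1.598 m


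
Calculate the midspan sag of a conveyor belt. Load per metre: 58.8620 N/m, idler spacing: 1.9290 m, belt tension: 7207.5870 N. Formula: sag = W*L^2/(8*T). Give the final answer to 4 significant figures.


sag = 58.8620 * 1.9290^2 / (8 * 7207.5870)
sag = 0.003799 m


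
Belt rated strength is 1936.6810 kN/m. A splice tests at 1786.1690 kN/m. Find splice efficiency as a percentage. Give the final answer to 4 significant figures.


Eff = 1786.1690 / 1936.6810 * 100
Eff = 92.23 %


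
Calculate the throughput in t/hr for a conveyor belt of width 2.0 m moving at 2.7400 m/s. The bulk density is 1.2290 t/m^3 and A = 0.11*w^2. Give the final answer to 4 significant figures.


A = 0.11 * 2.0^2 = 0.44 m^2
C = 0.44 * 2.7400 * 1.2290 * 3600
C = 5334 t/hr


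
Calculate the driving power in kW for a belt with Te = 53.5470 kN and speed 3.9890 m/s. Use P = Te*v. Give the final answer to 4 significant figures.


P = Te * v = 53.5470 * 3.9890
P = 213.6 kW


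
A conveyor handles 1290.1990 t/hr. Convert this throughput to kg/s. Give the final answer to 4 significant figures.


m_dot = 1290.1990 * 1000 / 3600
m_dot = 358.4 kg/s


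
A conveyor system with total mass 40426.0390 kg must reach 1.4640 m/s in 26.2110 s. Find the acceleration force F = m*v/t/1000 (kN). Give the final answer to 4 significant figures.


F = 40426.0390 * 1.4640 / 26.2110 / 1000
F = 2.258 kN


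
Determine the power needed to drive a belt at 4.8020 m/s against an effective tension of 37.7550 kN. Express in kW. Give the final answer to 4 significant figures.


P = Te * v = 37.7550 * 4.8020
P = 181.3 kW


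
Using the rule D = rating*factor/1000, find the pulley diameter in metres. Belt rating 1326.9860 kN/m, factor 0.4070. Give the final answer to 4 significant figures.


D = 1326.9860 * 0.4070 / 1000
D = 0.5401 m


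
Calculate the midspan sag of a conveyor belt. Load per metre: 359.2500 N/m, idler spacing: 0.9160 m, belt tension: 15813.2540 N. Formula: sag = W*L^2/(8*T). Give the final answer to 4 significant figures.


sag = 359.2500 * 0.9160^2 / (8 * 15813.2540)
sag = 0.002383 m


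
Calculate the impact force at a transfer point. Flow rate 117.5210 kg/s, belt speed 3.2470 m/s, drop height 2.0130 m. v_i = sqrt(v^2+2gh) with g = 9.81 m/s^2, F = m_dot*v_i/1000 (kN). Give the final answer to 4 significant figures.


v_i = sqrt(3.2470^2 + 2*9.81*2.0130) = 7.07376 m/s
F = 117.5210 * 7.07376 / 1000
F = 0.8313 kN


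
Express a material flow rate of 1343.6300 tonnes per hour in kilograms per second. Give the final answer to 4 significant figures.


m_dot = 1343.6300 * 1000 / 3600
m_dot = 373.2 kg/s


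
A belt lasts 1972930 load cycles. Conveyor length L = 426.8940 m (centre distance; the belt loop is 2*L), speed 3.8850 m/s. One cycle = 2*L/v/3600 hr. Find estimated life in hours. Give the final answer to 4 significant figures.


cycle_time = 2 * 426.8940 / 3.8850 / 3600 = 0.0610459 hr
life = 1972930 * 0.0610459 = 120400 hours


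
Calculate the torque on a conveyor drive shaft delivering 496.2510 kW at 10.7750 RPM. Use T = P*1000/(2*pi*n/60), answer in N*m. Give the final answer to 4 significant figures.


omega = 2*pi*10.7750/60 = 1.12836 rad/s
T = 496.2510*1000 / 1.12836
T = 439800 N*m


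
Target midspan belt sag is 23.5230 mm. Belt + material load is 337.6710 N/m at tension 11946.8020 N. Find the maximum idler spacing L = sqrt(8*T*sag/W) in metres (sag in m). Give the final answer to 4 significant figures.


sag = 23.5230/1000 = 0.023523 m
L = sqrt(8 * 11946.8020 * 0.023523 / 337.6710)
L = 2.580 m


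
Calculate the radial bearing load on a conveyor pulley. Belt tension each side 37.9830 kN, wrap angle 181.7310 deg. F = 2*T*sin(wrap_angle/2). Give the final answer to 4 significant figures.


F = 2 * 37.9830 * sin(181.7310/2 deg)
F = 75.96 kN


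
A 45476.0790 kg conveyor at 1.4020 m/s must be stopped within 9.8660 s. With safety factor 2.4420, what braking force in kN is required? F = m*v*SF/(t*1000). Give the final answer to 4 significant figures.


F = 45476.0790 * 1.4020 / 9.8660 * 2.4420 / 1000
F = 15.78 kN


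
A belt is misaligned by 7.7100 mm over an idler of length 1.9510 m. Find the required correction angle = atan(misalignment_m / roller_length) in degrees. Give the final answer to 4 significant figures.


misalign_m = 7.7100 / 1000 = 0.007710 m
angle = atan(0.007710 / 1.9510)
angle = 0.2264 deg


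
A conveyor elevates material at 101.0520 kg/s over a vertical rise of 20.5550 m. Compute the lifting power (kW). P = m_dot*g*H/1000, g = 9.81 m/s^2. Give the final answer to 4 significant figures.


P = 101.0520 * 9.81 * 20.5550 / 1000
P = 20.38 kW


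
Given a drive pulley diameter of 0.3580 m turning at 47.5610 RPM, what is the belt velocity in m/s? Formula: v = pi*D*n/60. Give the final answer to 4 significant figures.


v = pi * 0.3580 * 47.5610 / 60
v = 0.8915 m/s


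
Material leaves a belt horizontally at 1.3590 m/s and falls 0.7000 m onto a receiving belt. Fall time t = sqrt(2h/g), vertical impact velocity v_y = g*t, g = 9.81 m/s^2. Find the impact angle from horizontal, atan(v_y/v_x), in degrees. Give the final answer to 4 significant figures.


t = sqrt(2*0.7000/9.81) = 0.377772 s
v_y = 9.81 * 0.377772 = 3.70594 m/s
angle = atan(3.70594 / 1.3590) = 69.86 deg


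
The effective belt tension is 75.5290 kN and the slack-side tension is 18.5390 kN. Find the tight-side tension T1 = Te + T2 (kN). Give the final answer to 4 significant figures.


T1 = Te + T2 = 75.5290 + 18.5390
T1 = 94.07 kN


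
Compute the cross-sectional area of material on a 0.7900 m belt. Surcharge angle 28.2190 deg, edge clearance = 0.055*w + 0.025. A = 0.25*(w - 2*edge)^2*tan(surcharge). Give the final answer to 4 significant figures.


edge = 0.055*0.7900 + 0.025 = 0.06845 m
ew = 0.7900 - 2*0.06845 = 0.6531 m
A = 0.25 * 0.6531^2 * tan(28.2190 deg)
A = 0.05722 m^2


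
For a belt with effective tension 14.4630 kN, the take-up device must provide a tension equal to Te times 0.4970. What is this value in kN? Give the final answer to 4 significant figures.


T_tu = 14.4630 * 0.4970
T_tu = 7.188 kN


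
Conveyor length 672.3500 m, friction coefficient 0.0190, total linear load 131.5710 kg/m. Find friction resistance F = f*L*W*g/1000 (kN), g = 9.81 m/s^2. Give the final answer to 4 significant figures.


F = 0.0190 * 672.3500 * 131.5710 * 9.81 / 1000
F = 16.49 kN


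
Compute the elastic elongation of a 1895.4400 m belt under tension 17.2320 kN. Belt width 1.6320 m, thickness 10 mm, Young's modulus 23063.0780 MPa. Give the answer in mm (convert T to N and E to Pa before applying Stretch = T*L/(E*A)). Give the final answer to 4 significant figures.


A = 1.6320 * 0.01 = 0.01632 m^2
Stretch = 17.2320*1000 * 1895.4400 / (23063.0780e6 * 0.01632) * 1000
Stretch = 86.78 mm


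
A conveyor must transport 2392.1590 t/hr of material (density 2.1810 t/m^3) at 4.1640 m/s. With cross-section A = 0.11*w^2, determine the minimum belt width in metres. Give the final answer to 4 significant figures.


A_req = 2392.1590 / (4.1640 * 2.1810 * 3600) = 0.073168 m^2
w = sqrt(0.073168 / 0.11)
w = 0.8156 m


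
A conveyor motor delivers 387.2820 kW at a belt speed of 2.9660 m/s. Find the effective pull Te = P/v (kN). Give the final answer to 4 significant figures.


Te = P / v = 387.2820 / 2.9660
Te = 130.6 kN


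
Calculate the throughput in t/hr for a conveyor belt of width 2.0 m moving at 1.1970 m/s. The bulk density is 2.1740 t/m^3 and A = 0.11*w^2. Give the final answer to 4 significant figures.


A = 0.11 * 2.0^2 = 0.44 m^2
C = 0.44 * 1.1970 * 2.1740 * 3600
C = 4122 t/hr


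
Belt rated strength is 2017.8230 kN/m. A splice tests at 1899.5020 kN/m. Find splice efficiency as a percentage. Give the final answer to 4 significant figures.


Eff = 1899.5020 / 2017.8230 * 100
Eff = 94.14 %


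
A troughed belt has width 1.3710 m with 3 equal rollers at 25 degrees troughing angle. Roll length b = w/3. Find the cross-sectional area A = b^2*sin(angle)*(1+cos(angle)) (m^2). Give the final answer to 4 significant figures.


b = 1.3710/3 = 0.457 m
A = 0.457^2 * sin(25 deg) * (1 + cos(25 deg))
A = 0.1683 m^2


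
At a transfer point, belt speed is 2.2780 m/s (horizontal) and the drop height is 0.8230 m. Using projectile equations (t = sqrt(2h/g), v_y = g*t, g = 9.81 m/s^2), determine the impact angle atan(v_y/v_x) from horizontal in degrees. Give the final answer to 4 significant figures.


t = sqrt(2*0.8230/9.81) = 0.409619 s
v_y = 9.81 * 0.409619 = 4.01836 m/s
angle = atan(4.01836 / 2.2780) = 60.45 deg


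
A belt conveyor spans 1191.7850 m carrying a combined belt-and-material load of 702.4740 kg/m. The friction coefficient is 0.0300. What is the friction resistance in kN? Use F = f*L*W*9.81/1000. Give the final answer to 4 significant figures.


F = 0.0300 * 1191.7850 * 702.4740 * 9.81 / 1000
F = 246.4 kN


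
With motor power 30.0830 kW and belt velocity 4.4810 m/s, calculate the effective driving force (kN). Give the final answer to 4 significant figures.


Te = P / v = 30.0830 / 4.4810
Te = 6.713 kN


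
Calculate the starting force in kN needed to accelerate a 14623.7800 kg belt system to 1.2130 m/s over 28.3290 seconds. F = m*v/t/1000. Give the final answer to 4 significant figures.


F = 14623.7800 * 1.2130 / 28.3290 / 1000
F = 0.6262 kN


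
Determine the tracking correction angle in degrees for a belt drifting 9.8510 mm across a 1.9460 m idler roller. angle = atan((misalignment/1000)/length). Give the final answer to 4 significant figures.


misalign_m = 9.8510 / 1000 = 0.009851 m
angle = atan(0.009851 / 1.9460)
angle = 0.2900 deg


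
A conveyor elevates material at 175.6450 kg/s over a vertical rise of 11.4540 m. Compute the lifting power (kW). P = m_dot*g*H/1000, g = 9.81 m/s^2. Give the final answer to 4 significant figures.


P = 175.6450 * 9.81 * 11.4540 / 1000
P = 19.74 kW


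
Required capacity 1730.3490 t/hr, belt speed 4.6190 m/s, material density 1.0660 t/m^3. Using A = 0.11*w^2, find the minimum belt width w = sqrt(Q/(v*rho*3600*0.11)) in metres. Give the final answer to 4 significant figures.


A_req = 1730.3490 / (4.6190 * 1.0660 * 3600) = 0.0976171 m^2
w = sqrt(0.0976171 / 0.11)
w = 0.9420 m


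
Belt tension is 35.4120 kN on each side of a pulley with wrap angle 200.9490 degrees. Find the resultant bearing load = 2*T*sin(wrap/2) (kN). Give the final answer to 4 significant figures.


F = 2 * 35.4120 * sin(200.9490/2 deg)
F = 69.64 kN


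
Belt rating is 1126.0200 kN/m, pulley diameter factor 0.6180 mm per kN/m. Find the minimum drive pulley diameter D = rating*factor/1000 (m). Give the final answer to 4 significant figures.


D = 1126.0200 * 0.6180 / 1000
D = 0.6959 m


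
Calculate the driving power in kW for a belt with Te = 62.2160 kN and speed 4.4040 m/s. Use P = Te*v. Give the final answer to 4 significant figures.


P = Te * v = 62.2160 * 4.4040
P = 274.0 kW


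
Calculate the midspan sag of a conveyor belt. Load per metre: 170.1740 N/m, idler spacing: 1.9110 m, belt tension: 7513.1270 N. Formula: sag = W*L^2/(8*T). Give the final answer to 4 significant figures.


sag = 170.1740 * 1.9110^2 / (8 * 7513.1270)
sag = 0.01034 m


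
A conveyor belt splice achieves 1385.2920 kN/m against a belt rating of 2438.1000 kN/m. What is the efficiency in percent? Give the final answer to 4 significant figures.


Eff = 1385.2920 / 2438.1000 * 100
Eff = 56.82 %


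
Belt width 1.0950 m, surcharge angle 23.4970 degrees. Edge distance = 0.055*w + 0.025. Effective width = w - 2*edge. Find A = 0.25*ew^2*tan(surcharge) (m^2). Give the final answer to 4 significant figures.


edge = 0.055*1.0950 + 0.025 = 0.085225 m
ew = 1.0950 - 2*0.085225 = 0.92455 m
A = 0.25 * 0.92455^2 * tan(23.4970 deg)
A = 0.09291 m^2


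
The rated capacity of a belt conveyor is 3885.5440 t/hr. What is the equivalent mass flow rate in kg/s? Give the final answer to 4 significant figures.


m_dot = 3885.5440 * 1000 / 3600
m_dot = 1079 kg/s


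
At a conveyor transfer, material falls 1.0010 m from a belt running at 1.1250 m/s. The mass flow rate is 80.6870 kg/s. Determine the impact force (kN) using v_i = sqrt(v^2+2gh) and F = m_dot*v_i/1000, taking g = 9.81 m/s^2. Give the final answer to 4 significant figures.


v_i = sqrt(1.1250^2 + 2*9.81*1.0010) = 4.57223 m/s
F = 80.6870 * 4.57223 / 1000
F = 0.3689 kN


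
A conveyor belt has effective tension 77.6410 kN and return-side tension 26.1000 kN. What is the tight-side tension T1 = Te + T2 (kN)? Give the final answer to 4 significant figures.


T1 = Te + T2 = 77.6410 + 26.1000
T1 = 103.7 kN


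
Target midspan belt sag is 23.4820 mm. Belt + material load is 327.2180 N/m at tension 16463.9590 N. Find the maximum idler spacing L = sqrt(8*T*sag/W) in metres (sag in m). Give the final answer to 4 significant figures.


sag = 23.4820/1000 = 0.023482 m
L = sqrt(8 * 16463.9590 * 0.023482 / 327.2180)
L = 3.074 m
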